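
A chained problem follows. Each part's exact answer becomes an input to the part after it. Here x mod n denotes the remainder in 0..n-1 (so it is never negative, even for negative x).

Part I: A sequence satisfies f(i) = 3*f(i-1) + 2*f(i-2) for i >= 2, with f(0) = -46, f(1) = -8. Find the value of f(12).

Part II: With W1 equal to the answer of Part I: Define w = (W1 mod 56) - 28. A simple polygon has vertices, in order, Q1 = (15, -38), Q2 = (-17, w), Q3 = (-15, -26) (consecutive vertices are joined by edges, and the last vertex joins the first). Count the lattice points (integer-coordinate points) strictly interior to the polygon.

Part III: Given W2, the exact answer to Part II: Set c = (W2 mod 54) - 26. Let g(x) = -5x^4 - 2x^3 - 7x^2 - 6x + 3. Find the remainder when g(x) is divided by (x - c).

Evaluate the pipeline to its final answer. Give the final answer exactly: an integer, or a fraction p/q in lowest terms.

Part I: f(2) = 3*(-8) + 2*(-46) = -116; iterating: f(2)=-116, f(3)=-364, f(4)=-1324, f(5)=-4700, f(6)=-16748, f(7)=-59644, f(8)=-212428, f(9)=-756572, f(10)=-2694572, f(11)=-9596860, f(12)=-34179724; answer -34179724
Part II: W1 = -34179724; w = 16; cross terms: (15*16 - -17*-38)=-406, (-17*-26 - -15*16)=682, (-15*-38 - 15*-26)=960; twice the area = |1236| = 1236; area = 618; boundary points = 2 + 2 + 6 = 10; strictly interior points = area - boundary/2 + 1 = 614; answer 614
Part III: W2 = 614; c = -6; remainder = value at the root: -5*(-6)^4 - 2*(-6)^3 - 7*(-6)^2 - 6*(-6)^1 + 3 = (-6480) + (432) + (-252) + (36) + (3) = -6261; answer -6261

-6261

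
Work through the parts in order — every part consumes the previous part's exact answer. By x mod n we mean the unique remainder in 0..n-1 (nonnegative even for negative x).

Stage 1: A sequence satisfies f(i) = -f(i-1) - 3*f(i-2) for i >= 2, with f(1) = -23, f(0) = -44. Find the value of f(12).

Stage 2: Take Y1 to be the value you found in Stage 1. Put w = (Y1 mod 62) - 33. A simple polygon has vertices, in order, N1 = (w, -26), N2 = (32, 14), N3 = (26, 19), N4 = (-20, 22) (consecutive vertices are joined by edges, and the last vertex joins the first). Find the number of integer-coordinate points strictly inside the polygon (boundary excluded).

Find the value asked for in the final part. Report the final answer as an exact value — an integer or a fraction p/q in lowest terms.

Stage 1: f(2) = -1*(-23) - 3*(-44) = 155; iterating: f(2)=155, f(3)=-86, f(4)=-379, f(5)=637, f(6)=500, f(7)=-2411, f(8)=911, f(9)=6322, f(10)=-9055, f(11)=-9911, f(12)=37076; answer 37076
Stage 2: Y1 = 37076; w = -33; cross terms: (-33*14 - 32*-26)=370, (32*19 - 26*14)=244, (26*22 - -20*19)=952, (-20*-26 - -33*22)=1246; twice the area = |2812| = 2812; area = 1406; boundary points = 5 + 1 + 1 + 1 = 8; strictly interior points = area - boundary/2 + 1 = 1403; answer 1403

1403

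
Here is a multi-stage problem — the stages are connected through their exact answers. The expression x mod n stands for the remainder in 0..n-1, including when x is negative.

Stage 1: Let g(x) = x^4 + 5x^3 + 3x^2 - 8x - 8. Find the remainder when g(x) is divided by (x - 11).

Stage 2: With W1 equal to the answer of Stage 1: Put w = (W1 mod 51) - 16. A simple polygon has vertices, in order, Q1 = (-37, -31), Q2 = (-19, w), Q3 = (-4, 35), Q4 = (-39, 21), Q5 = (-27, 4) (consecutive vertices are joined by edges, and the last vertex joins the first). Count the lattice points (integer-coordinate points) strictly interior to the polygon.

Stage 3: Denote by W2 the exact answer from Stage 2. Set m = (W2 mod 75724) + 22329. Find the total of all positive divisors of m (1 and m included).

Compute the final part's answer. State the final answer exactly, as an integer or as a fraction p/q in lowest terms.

22620

Stage 1: remainder = value at the root: 1*(11)^4 + 5*(11)^3 + 3*(11)^2 - 8*(11)^1 - 8 = (14641) + (6655) + (363) + (-88) + (-8) = 21563; answer 21563
Stage 2: W1 = 21563; w = 25; cross terms: (-37*25 - -19*-31)=-1514, (-19*35 - -4*25)=-565, (-4*21 - -39*35)=1281, (-39*4 - -27*21)=411, (-27*-31 - -37*4)=985; twice the area = |598| = 598; area = 299; boundary points = 2 + 5 + 7 + 1 + 5 = 20; strictly interior points = area - boundary/2 + 1 = 290; answer 290
Stage 3: W2 = 290; m = 22619; 22619 is prime, so its only divisors are 1 and 22619; sigma = 1 + 22619 = 22620; answer 22620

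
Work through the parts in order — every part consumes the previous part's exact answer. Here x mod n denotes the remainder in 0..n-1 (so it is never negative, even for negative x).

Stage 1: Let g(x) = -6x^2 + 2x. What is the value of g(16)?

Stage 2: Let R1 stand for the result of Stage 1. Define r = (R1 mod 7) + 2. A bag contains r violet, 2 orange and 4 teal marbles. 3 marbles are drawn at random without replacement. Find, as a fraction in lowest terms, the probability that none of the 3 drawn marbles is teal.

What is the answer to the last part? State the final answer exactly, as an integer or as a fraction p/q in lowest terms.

Stage 1: -6*(16)^2 + 2*(16)^1 = (-1536) + (32) = -1504; answer -1504
Stage 2: R1 = -1504; r = 3; total draws C(9,3) = 84; favorable C(5,3) = 10; P = 5/42; answer 5/42

5/42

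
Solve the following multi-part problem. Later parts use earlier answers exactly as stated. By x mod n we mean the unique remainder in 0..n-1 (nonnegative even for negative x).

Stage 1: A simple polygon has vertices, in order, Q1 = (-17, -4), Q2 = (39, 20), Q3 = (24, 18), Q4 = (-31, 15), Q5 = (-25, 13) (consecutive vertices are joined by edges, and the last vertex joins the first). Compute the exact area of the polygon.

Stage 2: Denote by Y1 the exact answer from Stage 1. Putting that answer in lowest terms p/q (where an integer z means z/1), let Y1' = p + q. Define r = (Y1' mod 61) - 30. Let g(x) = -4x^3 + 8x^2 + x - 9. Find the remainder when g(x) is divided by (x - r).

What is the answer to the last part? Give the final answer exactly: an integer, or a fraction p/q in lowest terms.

Stage 1: cross terms: (-17*20 - 39*-4)=-184, (39*18 - 24*20)=222, (24*15 - -31*18)=918, (-31*13 - -25*15)=-28, (-25*-4 - -17*13)=321; twice the area = |1249| = 1249; area = 1249/2; answer 1249/2
Stage 2: Y1 = 1249/2; threaded value p + q = 1251; r = 1; remainder = value at the root: -4*(1)^3 + 8*(1)^2 + 1*(1)^1 - 9 = (-4) + (8) + (1) + (-9) = -4; answer -4

-4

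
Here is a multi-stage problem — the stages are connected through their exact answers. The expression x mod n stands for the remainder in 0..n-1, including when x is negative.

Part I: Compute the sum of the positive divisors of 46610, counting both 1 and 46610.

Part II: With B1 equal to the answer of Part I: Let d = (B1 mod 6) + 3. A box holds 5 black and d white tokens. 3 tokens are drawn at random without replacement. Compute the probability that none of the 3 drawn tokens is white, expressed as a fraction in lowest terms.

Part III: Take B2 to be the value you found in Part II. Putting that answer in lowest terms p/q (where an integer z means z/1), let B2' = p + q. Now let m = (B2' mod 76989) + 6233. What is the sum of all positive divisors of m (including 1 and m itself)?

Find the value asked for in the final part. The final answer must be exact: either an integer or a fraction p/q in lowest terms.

10164

Part I: 46610 = 2 * 5 * 59 * 79; sigma = (1 + 2) * (1 + 5) * (1 + 59) * (1 + 79) = 3 * 6 * 60 * 80 = 86400; answer 86400
Part II: B1 = 86400; d = 3; total draws C(8,3) = 56; favorable C(5,3) = 10; P = 5/28; answer 5/28
Part III: B2 = 5/28; threaded value p + q = 33; m = 6266; 6266 = 2 * 13 * 241; sigma = (1 + 2) * (1 + 13) * (1 + 241) = 3 * 14 * 242 = 10164; answer 10164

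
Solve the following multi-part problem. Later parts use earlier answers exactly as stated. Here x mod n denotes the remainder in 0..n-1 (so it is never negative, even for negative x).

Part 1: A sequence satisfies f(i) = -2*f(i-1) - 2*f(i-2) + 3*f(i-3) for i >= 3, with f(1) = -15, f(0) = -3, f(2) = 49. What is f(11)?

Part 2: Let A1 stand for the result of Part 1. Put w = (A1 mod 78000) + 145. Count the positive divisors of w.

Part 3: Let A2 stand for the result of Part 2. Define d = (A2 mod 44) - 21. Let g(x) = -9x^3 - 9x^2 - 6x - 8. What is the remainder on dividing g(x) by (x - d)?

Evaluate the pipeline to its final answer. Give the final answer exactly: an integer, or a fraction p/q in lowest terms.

Part 1: f(3) = -2*(49) - 2*(-15) + 3*(-3) = -77; iterating: f(3)=-77, f(4)=11, f(5)=279, f(6)=-811, f(7)=1097, f(8)=265, f(9)=-5157, f(10)=13075, f(11)=-15041; answer -15041
Part 2: A1 = -15041; w = 63104; 63104 = 2^7 * 17 * 29; number of divisors = (7+1) * (1+1) * (1+1) = 32; answer 32
Part 3: A2 = 32; d = 11; remainder = value at the root: -9*(11)^3 - 9*(11)^2 - 6*(11)^1 - 8 = (-11979) + (-1089) + (-66) + (-8) = -13142; answer -13142

-13142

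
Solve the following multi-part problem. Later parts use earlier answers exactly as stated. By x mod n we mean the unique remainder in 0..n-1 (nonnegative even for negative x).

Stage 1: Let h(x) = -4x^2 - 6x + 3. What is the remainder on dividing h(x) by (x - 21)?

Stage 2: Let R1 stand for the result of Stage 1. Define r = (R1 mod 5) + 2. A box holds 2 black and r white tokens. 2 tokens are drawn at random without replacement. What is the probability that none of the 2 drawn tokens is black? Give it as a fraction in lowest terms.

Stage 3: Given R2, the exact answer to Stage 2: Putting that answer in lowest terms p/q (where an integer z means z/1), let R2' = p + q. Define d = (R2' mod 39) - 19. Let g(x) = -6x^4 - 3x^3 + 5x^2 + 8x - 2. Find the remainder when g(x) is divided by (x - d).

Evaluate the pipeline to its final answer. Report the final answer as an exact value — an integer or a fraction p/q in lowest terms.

-128786

Stage 1: remainder = value at the root: -4*(21)^2 - 6*(21)^1 + 3 = (-1764) + (-126) + (3) = -1887; answer -1887
Stage 2: R1 = -1887; r = 5; total draws C(7,2) = 21; favorable C(5,2) = 10; P = 10/21; answer 10/21
Stage 3: R2 = 10/21; threaded value p + q = 31; d = 12; remainder = value at the root: -6*(12)^4 - 3*(12)^3 + 5*(12)^2 + 8*(12)^1 - 2 = (-124416) + (-5184) + (720) + (96) + (-2) = -128786; answer -128786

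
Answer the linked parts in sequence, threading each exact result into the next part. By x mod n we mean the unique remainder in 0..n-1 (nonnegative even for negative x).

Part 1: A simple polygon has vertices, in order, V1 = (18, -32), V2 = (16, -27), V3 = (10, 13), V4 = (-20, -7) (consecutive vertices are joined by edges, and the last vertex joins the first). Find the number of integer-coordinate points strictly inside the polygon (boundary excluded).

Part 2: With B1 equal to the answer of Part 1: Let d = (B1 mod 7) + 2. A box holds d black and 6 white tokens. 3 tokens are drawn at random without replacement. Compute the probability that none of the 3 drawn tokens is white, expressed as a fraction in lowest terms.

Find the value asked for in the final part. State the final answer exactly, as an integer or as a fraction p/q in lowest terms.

2/33

Part 1: cross terms: (18*-27 - 16*-32)=26, (16*13 - 10*-27)=478, (10*-7 - -20*13)=190, (-20*-32 - 18*-7)=766; twice the area = |1460| = 1460; area = 730; boundary points = 1 + 2 + 10 + 1 = 14; strictly interior points = area - boundary/2 + 1 = 724; answer 724
Part 2: B1 = 724; d = 5; total draws C(11,3) = 165; favorable C(5,3) = 10; P = 2/33; answer 2/33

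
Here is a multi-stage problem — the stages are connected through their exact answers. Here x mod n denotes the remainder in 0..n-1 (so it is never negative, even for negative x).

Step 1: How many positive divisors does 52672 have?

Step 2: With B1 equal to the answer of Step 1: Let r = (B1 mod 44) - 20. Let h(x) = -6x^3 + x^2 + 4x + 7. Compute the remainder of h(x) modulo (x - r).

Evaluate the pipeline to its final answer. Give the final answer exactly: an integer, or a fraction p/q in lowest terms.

1315

Step 1: 52672 = 2^6 * 823; number of divisors = (6+1) * (1+1) = 14; answer 14
Step 2: B1 = 14; r = -6; remainder = value at the root: -6*(-6)^3 + 1*(-6)^2 + 4*(-6)^1 + 7 = (1296) + (36) + (-24) + (7) = 1315; answer 1315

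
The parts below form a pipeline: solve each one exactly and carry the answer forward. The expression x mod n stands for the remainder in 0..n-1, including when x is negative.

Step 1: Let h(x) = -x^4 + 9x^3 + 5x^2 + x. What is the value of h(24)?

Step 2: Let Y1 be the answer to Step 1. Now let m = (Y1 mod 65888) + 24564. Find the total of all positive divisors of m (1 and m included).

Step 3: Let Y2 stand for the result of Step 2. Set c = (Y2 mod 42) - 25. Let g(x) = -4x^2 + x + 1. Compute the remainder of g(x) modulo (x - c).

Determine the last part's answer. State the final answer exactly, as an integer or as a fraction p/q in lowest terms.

-2524

Step 1: -1*(24)^4 + 9*(24)^3 + 5*(24)^2 + 1*(24)^1 = (-331776) + (124416) + (2880) + (24) = -204456; answer -204456
Step 2: Y1 = -204456; m = 83660; 83660 = 2^2 * 5 * 47 * 89; sigma = (1 + 2 + 4) * (1 + 5) * (1 + 47) * (1 + 89) = 7 * 6 * 48 * 90 = 181440; answer 181440
Step 3: Y2 = 181440; c = -25; remainder = value at the root: -4*(-25)^2 + 1*(-25)^1 + 1 = (-2500) + (-25) + (1) = -2524; answer -2524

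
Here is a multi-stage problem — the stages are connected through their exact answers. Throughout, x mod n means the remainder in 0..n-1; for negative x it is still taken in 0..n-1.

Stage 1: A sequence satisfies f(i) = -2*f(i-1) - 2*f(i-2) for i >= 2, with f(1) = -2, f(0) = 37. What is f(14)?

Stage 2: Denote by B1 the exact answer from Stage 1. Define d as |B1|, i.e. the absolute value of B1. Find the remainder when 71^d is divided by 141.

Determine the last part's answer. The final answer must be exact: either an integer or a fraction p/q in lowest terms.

79

Stage 1: f(2) = -2*(-2) - 2*(37) = -70; iterating: f(2)=-70, f(3)=144, f(4)=-148, f(5)=8, f(6)=280, f(7)=-576, f(8)=592, f(9)=-32, f(10)=-1120, f(11)=2304, f(12)=-2368, f(13)=128, f(14)=4480; answer 4480
Stage 2: B1 = 4480; d = 4480; squarings mod 141: 71^1=71, 71^2=106, 71^4=97, 71^8=103, 71^16=34, 71^32=28, 71^64=79, 71^128=37, 71^256=100, 71^512=130, 71^1024=121, 71^2048=118, 71^4096=106; 71^4480 = 71^128 * 71^256 * 71^4096 = 79 (mod 141); answer 79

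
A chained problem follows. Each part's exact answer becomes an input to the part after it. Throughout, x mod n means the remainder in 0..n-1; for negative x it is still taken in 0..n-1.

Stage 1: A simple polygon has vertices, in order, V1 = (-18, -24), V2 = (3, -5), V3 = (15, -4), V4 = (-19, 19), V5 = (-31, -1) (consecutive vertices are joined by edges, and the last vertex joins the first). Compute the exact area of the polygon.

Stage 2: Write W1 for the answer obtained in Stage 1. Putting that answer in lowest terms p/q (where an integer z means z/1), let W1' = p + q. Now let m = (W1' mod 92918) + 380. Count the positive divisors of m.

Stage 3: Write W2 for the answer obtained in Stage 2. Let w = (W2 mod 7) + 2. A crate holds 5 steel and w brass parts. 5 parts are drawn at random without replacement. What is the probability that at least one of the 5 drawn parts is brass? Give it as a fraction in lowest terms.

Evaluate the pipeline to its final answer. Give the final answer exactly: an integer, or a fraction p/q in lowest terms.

Stage 1: cross terms: (-18*-5 - 3*-24)=162, (3*-4 - 15*-5)=63, (15*19 - -19*-4)=209, (-19*-1 - -31*19)=608, (-31*-24 - -18*-1)=726; twice the area = |1768| = 1768; area = 884; answer 884
Stage 2: W1 = 884; threaded value p + q = 885; m = 1265; 1265 = 5 * 11 * 23; number of divisors = (1+1) * (1+1) * (1+1) = 8; answer 8
Stage 3: W2 = 8; w = 3; total draws C(8,5) = 56; complement C(5,5) = 1; favorable 56 - 1 = 55; P = 55/56; answer 55/56

55/56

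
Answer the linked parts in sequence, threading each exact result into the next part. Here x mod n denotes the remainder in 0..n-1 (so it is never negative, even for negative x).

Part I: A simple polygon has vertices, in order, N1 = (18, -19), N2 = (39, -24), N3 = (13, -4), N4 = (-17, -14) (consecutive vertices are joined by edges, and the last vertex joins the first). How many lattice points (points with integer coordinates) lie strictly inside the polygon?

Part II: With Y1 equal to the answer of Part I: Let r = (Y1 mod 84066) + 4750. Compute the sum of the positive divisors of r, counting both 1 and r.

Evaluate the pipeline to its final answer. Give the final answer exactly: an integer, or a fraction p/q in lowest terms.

Part I: cross terms: (18*-24 - 39*-19)=309, (39*-4 - 13*-24)=156, (13*-14 - -17*-4)=-250, (-17*-19 - 18*-14)=575; twice the area = |790| = 790; area = 395; boundary points = 1 + 2 + 10 + 5 = 18; strictly interior points = area - boundary/2 + 1 = 387; answer 387
Part II: Y1 = 387; r = 5137; 5137 = 11 * 467; sigma = (1 + 11) * (1 + 467) = 12 * 468 = 5616; answer 5616

5616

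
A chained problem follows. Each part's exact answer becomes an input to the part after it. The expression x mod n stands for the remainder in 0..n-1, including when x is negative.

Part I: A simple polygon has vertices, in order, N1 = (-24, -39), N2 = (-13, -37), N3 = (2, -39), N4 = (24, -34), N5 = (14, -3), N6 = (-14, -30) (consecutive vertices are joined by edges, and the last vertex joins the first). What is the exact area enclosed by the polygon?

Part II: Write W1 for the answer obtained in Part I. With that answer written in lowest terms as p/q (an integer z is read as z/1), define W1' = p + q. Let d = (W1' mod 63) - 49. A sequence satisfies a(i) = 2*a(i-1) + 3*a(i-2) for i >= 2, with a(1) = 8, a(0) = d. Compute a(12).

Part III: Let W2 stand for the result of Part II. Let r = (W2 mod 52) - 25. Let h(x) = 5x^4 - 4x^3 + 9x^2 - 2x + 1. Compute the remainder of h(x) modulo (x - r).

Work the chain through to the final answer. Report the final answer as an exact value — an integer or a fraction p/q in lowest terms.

1133001

Part I: cross terms: (-24*-37 - -13*-39)=381, (-13*-39 - 2*-37)=581, (2*-34 - 24*-39)=868, (24*-3 - 14*-34)=404, (14*-30 - -14*-3)=-462, (-14*-39 - -24*-30)=-174; twice the area = |1598| = 1598; area = 799; answer 799
Part II: W1 = 799; threaded value p + q = 800; d = -5; a(2) = 2*(8) + 3*(-5) = 1; iterating: a(2)=1, a(3)=26, a(4)=55, a(5)=188, a(6)=541, a(7)=1646, a(8)=4915, a(9)=14768, a(10)=44281, a(11)=132866, a(12)=398575; answer 398575
Part III: W2 = 398575; r = 22; remainder = value at the root: 5*(22)^4 - 4*(22)^3 + 9*(22)^2 - 2*(22)^1 + 1 = (1171280) + (-42592) + (4356) + (-44) + (1) = 1133001; answer 1133001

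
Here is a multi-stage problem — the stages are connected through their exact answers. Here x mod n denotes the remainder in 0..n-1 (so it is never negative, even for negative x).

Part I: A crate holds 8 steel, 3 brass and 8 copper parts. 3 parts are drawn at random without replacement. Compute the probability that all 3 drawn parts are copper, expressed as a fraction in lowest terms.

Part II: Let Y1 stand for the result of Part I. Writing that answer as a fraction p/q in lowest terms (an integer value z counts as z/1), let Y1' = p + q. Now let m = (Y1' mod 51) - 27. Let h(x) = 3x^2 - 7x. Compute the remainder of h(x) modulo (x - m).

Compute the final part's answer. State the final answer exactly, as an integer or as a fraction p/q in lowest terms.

Part I: total draws C(19,3) = 969; favorable C(8,3) = 56; P = 56/969; answer 56/969
Part II: Y1 = 56/969; threaded value p + q = 1025; m = -22; remainder = value at the root: 3*(-22)^2 - 7*(-22)^1 = (1452) + (154) = 1606; answer 1606

1606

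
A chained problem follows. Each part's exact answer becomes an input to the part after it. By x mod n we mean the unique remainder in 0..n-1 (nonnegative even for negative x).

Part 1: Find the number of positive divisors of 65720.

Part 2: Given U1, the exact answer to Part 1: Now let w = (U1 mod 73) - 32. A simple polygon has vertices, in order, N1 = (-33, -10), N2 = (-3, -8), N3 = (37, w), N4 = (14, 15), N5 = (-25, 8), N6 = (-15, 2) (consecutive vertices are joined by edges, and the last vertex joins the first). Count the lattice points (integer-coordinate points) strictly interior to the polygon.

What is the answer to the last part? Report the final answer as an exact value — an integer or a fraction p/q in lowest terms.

Part 1: 65720 = 2^3 * 5 * 31 * 53; number of divisors = (3+1) * (1+1) * (1+1) * (1+1) = 32; answer 32
Part 2: U1 = 32; w = 0; cross terms: (-33*-8 - -3*-10)=234, (-3*0 - 37*-8)=296, (37*15 - 14*0)=555, (14*8 - -25*15)=487, (-25*2 - -15*8)=70, (-15*-10 - -33*2)=216; twice the area = |1858| = 1858; area = 929; boundary points = 2 + 8 + 1 + 1 + 2 + 6 = 20; strictly interior points = area - boundary/2 + 1 = 920; answer 920

920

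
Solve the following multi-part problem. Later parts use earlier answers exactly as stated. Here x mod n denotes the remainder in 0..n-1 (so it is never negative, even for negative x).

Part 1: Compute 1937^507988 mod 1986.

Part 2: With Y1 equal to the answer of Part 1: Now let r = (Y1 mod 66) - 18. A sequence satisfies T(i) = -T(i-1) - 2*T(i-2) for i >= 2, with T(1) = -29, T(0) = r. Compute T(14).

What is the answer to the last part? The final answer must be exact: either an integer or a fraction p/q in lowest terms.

Part 1: squarings mod 1986: 1937^1=1937, 1937^2=415, 1937^4=1429, 1937^8=433, 1937^16=805, 1937^32=589, 1937^64=1357, 1937^128=427, 1937^256=1603, 1937^512=1711, 1937^1024=157, 1937^2048=817, 1937^4096=193, 1937^8192=1501, 1937^16384=877, 1937^32768=547, 1937^65536=1309, 1937^131072=1549, 1937^262144=313; 1937^507988 = 1937^4 * 1937^16 * 1937^64 * 1937^16384 * 1937^32768 * 1937^65536 * 1937^131072 * 1937^262144 = 433 (mod 1986); answer 433
Part 2: Y1 = 433; r = 19; T(2) = -1*(-29) - 2*(19) = -9; iterating: T(2)=-9, T(3)=67, T(4)=-49, T(5)=-85, T(6)=183, T(7)=-13, T(8)=-353, T(9)=379, T(10)=327, T(11)=-1085, T(12)=431, T(13)=1739, T(14)=-2601; answer -2601

-2601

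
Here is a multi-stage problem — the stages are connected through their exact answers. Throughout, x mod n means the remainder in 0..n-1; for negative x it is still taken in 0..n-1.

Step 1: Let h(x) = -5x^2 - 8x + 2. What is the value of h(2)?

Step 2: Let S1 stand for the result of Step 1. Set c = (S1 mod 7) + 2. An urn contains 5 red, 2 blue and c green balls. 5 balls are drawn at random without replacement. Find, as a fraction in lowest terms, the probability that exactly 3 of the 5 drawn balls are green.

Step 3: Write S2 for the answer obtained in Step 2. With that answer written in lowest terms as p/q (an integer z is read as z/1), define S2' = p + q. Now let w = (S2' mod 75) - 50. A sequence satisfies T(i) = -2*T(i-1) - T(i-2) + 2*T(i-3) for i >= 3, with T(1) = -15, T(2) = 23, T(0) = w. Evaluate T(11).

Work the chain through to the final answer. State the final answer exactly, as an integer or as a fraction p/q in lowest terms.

-1353

Step 1: -5*(2)^2 - 8*(2)^1 + 2 = (-20) + (-16) + (2) = -34; answer -34
Step 2: S1 = -34; c = 3; total draws C(10,5) = 252; favorable C(3,3)*C(7,2) = 21; P = 1/12; answer 1/12
Step 3: S2 = 1/12; threaded value p + q = 13; w = -37; T(3) = -2*(23) - 1*(-15) + 2*(-37) = -105; iterating: T(3)=-105, T(4)=157, T(5)=-163, T(6)=-41, T(7)=559, T(8)=-1403, T(9)=2165, T(10)=-1809, T(11)=-1353; answer -1353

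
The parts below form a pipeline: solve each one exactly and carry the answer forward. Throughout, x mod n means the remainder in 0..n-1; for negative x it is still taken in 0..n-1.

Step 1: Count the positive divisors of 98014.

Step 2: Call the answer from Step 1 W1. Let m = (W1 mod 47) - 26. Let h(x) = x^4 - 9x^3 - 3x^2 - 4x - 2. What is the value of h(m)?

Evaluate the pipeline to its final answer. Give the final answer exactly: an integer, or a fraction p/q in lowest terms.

156562

Step 1: 98014 = 2 * 7 * 7001; number of divisors = (1+1) * (1+1) * (1+1) = 8; answer 8
Step 2: W1 = 8; m = -18; 1*(-18)^4 - 9*(-18)^3 - 3*(-18)^2 - 4*(-18)^1 - 2 = (104976) + (52488) + (-972) + (72) + (-2) = 156562; answer 156562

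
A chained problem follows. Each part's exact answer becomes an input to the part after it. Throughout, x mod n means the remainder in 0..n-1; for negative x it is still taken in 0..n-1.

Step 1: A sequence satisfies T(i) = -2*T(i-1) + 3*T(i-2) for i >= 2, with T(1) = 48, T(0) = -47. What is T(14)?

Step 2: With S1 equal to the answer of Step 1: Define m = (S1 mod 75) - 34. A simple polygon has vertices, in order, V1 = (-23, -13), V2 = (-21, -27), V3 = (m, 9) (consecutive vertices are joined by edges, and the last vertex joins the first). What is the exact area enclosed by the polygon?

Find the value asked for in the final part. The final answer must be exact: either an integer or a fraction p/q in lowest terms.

386

Step 1: T(2) = -2*(48) + 3*(-47) = -237; iterating: T(2)=-237, T(3)=618, T(4)=-1947, T(5)=5748, T(6)=-17337, T(7)=51918, T(8)=-155847, T(9)=467448, T(10)=-1402437, T(11)=4207218, T(12)=-12621747, T(13)=37865148, T(14)=-113595537; answer -113595537
Step 2: S1 = -113595537; m = 29; cross terms: (-23*-27 - -21*-13)=348, (-21*9 - 29*-27)=594, (29*-13 - -23*9)=-170; twice the area = |772| = 772; area = 386; answer 386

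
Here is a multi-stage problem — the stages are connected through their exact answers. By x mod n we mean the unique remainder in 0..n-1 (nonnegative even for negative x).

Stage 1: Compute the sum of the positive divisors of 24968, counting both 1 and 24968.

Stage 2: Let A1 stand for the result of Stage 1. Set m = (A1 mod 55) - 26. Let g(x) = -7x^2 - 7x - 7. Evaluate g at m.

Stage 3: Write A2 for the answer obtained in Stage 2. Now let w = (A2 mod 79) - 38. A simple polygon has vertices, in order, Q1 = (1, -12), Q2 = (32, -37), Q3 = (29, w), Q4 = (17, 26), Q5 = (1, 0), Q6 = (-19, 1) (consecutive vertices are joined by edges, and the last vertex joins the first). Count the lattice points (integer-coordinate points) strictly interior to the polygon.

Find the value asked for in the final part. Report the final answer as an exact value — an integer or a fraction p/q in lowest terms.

1439

Stage 1: 24968 = 2^3 * 3121; sigma = (1 + 2 + 4 + 8) * (1 + 3121) = 15 * 3122 = 46830; answer 46830
Stage 2: A1 = 46830; m = -1; -7*(-1)^2 - 7*(-1)^1 - 7 = (-7) + (7) + (-7) = -7; answer -7
Stage 3: A2 = -7; w = 34; cross terms: (1*-37 - 32*-12)=347, (32*34 - 29*-37)=2161, (29*26 - 17*34)=176, (17*0 - 1*26)=-26, (1*1 - -19*0)=1, (-19*-12 - 1*1)=227; twice the area = |2886| = 2886; area = 1443; boundary points = 1 + 1 + 4 + 2 + 1 + 1 = 10; strictly interior points = area - boundary/2 + 1 = 1439; answer 1439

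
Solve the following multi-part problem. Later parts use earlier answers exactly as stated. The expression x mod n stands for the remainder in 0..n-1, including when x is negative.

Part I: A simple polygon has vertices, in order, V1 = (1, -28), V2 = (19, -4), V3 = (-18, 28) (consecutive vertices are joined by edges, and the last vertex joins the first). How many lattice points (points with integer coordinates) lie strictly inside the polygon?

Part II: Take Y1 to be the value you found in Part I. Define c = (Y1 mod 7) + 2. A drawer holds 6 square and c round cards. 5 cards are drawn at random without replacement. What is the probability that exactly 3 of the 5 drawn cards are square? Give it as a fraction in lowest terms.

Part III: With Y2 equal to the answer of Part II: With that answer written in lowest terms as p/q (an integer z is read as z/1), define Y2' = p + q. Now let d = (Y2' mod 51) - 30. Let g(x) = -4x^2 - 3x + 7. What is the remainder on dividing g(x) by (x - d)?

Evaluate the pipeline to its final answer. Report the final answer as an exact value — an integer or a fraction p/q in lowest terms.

Part I: cross terms: (1*-4 - 19*-28)=528, (19*28 - -18*-4)=460, (-18*-28 - 1*28)=476; twice the area = |1464| = 1464; area = 732; boundary points = 6 + 1 + 1 = 8; strictly interior points = area - boundary/2 + 1 = 729; answer 729
Part II: Y1 = 729; c = 3; total draws C(9,5) = 126; favorable C(6,3)*C(3,2) = 60; P = 10/21; answer 10/21
Part III: Y2 = 10/21; threaded value p + q = 31; d = 1; remainder = value at the root: -4*(1)^2 - 3*(1)^1 + 7 = (-4) + (-3) + (7) = 0; answer 0

0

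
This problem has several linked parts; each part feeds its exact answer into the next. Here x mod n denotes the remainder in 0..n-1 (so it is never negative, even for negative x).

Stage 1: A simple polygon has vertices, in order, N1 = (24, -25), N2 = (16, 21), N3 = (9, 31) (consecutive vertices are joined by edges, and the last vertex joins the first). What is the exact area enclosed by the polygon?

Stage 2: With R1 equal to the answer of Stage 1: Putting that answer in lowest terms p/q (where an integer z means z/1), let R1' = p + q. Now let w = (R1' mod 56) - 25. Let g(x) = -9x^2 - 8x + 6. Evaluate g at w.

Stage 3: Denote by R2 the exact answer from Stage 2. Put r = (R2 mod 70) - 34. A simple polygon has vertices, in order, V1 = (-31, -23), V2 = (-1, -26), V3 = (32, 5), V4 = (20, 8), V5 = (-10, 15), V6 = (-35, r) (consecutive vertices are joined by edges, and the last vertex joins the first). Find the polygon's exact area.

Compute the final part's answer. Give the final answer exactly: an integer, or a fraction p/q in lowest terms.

4043/2

Stage 1: cross terms: (24*21 - 16*-25)=904, (16*31 - 9*21)=307, (9*-25 - 24*31)=-969; twice the area = |242| = 242; area = 121; answer 121
Stage 2: R1 = 121; threaded value p + q = 122; w = -15; -9*(-15)^2 - 8*(-15)^1 + 6 = (-2025) + (120) + (6) = -1899; answer -1899
Stage 3: R2 = -1899; r = 27; cross terms: (-31*-26 - -1*-23)=783, (-1*5 - 32*-26)=827, (32*8 - 20*5)=156, (20*15 - -10*8)=380, (-10*27 - -35*15)=255, (-35*-23 - -31*27)=1642; twice the area = |4043| = 4043; area = 4043/2; answer 4043/2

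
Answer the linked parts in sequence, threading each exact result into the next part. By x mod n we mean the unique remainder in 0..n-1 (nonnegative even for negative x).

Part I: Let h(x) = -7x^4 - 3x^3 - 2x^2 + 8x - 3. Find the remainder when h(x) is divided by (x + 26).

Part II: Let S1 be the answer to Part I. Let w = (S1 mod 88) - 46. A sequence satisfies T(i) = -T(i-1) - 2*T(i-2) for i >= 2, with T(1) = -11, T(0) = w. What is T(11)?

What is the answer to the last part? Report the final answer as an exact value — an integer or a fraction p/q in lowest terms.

649

Part I: remainder = value at the root: -7*(-26)^4 - 3*(-26)^3 - 2*(-26)^2 + 8*(-26)^1 - 3 = (-3198832) + (52728) + (-1352) + (-208) + (-3) = -3147667; answer -3147667
Part II: S1 = -3147667; w = -41; T(2) = -1*(-11) - 2*(-41) = 93; iterating: T(2)=93, T(3)=-71, T(4)=-115, T(5)=257, T(6)=-27, T(7)=-487, T(8)=541, T(9)=433, T(10)=-1515, T(11)=649; answer 649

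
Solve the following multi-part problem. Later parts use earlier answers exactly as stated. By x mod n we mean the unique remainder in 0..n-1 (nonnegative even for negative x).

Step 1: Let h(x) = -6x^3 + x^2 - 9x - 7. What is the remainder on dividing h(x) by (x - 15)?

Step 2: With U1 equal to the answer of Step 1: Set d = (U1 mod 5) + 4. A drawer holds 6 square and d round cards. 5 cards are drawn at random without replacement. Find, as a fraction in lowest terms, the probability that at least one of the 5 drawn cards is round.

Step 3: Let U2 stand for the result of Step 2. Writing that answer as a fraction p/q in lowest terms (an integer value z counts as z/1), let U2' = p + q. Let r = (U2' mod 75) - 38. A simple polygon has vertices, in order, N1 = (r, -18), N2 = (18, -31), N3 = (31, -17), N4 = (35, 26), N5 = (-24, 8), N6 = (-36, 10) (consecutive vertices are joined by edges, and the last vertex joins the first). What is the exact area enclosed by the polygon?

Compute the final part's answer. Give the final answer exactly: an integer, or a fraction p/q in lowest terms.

Step 1: remainder = value at the root: -6*(15)^3 + 1*(15)^2 - 9*(15)^1 - 7 = (-20250) + (225) + (-135) + (-7) = -20167; answer -20167
Step 2: U1 = -20167; d = 7; total draws C(13,5) = 1287; complement C(6,5) = 6; favorable 1287 - 6 = 1281; P = 427/429; answer 427/429
Step 3: U2 = 427/429; threaded value p + q = 856; r = -7; cross terms: (-7*-31 - 18*-18)=541, (18*-17 - 31*-31)=655, (31*26 - 35*-17)=1401, (35*8 - -24*26)=904, (-24*10 - -36*8)=48, (-36*-18 - -7*10)=718; twice the area = |4267| = 4267; area = 4267/2; answer 4267/2

4267/2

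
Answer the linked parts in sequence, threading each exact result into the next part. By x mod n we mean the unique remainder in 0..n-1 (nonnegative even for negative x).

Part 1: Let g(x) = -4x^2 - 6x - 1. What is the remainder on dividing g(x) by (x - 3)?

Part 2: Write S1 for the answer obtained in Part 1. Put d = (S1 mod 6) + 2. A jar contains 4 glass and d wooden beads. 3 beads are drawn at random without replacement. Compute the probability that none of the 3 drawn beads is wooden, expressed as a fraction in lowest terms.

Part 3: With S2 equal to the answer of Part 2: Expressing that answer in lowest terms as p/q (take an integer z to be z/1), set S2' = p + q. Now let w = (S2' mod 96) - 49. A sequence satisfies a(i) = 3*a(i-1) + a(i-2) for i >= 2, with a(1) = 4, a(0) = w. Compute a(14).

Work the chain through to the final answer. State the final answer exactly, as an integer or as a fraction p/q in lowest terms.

57428676

Part 1: remainder = value at the root: -4*(3)^2 - 6*(3)^1 - 1 = (-36) + (-18) + (-1) = -55; answer -55
Part 2: S1 = -55; d = 7; total draws C(11,3) = 165; favorable C(4,3) = 4; P = 4/165; answer 4/165
Part 3: S2 = 4/165; threaded value p + q = 169; w = 24; a(2) = 3*(4) + 1*(24) = 36; iterating: a(2)=36, a(3)=112, a(4)=372, a(5)=1228, a(6)=4056, a(7)=13396, a(8)=44244, a(9)=146128, a(10)=482628, a(11)=1594012, a(12)=5264664, a(13)=17388004, a(14)=57428676; answer 57428676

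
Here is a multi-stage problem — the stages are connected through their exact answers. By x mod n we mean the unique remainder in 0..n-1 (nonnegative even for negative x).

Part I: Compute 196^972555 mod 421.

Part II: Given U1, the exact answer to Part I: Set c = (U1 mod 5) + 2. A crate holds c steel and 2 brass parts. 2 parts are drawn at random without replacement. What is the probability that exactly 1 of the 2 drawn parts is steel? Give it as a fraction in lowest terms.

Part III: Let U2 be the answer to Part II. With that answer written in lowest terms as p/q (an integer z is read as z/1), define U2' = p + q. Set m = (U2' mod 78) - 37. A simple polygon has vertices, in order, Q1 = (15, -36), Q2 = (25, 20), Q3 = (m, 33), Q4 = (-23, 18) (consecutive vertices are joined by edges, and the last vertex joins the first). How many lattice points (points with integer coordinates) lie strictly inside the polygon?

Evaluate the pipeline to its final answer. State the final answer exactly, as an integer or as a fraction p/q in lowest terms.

Part I: squarings mod 421: 196^1=196, 196^2=105, 196^4=79, 196^8=347, 196^16=3, 196^32=9, 196^64=81, 196^128=246, 196^256=313, 196^512=297, 196^1024=220, 196^2048=406, 196^4096=225, 196^8192=105, 196^16384=79, 196^32768=347, 196^65536=3, 196^131072=9, 196^262144=81, 196^524288=246; 196^972555 = 196^1 * 196^2 * 196^8 * 196^256 * 196^512 * 196^1024 * 196^4096 * 196^16384 * 196^32768 * 196^131072 * 196^262144 * 196^524288 = 51 (mod 421); answer 51
Part II: U1 = 51; c = 3; total draws C(5,2) = 10; favorable C(3,1)*C(2,1) = 6; P = 3/5; answer 3/5
Part III: U2 = 3/5; threaded value p + q = 8; m = -29; cross terms: (15*20 - 25*-36)=1200, (25*33 - -29*20)=1405, (-29*18 - -23*33)=237, (-23*-36 - 15*18)=558; twice the area = |3400| = 3400; area = 1700; boundary points = 2 + 1 + 3 + 2 = 8; strictly interior points = area - boundary/2 + 1 = 1697; answer 1697

1697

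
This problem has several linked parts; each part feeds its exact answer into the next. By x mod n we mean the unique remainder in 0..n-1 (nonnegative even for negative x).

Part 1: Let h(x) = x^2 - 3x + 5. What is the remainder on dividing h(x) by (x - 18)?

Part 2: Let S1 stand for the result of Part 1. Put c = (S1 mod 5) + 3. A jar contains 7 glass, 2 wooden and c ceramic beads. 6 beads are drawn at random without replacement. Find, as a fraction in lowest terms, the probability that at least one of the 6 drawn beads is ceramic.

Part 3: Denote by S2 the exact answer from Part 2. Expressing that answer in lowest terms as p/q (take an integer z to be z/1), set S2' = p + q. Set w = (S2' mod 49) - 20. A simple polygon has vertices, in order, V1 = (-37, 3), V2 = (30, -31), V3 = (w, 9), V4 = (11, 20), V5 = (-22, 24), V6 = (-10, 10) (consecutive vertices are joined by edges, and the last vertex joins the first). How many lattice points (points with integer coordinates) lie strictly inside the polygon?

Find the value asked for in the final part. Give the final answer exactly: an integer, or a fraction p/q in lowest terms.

Part 1: remainder = value at the root: 1*(18)^2 - 3*(18)^1 + 5 = (324) + (-54) + (5) = 275; answer 275
Part 2: S1 = 275; c = 3; total draws C(12,6) = 924; complement C(9,6) = 84; favorable 924 - 84 = 840; P = 10/11; answer 10/11
Part 3: S2 = 10/11; threaded value p + q = 21; w = 1; cross terms: (-37*-31 - 30*3)=1057, (30*9 - 1*-31)=301, (1*20 - 11*9)=-79, (11*24 - -22*20)=704, (-22*10 - -10*24)=20, (-10*3 - -37*10)=340; twice the area = |2343| = 2343; area = 2343/2; boundary points = 1 + 1 + 1 + 1 + 2 + 1 = 7; strictly interior points = area - boundary/2 + 1 = 1169; answer 1169

1169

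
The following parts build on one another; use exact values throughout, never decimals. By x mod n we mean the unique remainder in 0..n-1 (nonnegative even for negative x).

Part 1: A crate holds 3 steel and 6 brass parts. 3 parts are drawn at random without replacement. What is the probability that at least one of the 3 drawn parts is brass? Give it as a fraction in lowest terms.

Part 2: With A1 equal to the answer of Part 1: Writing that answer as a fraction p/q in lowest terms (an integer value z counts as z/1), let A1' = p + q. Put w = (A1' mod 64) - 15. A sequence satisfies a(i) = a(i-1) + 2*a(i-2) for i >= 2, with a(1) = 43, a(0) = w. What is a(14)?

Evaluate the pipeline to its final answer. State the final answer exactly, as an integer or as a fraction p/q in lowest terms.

365911

Part 1: total draws C(9,3) = 84; complement C(3,3) = 1; favorable 84 - 1 = 83; P = 83/84; answer 83/84
Part 2: A1 = 83/84; threaded value p + q = 167; w = 24; a(2) = 1*(43) + 2*(24) = 91; iterating: a(2)=91, a(3)=177, a(4)=359, a(5)=713, a(6)=1431, a(7)=2857, a(8)=5719, a(9)=11433, a(10)=22871, a(11)=45737, a(12)=91479, a(13)=182953, a(14)=365911; answer 365911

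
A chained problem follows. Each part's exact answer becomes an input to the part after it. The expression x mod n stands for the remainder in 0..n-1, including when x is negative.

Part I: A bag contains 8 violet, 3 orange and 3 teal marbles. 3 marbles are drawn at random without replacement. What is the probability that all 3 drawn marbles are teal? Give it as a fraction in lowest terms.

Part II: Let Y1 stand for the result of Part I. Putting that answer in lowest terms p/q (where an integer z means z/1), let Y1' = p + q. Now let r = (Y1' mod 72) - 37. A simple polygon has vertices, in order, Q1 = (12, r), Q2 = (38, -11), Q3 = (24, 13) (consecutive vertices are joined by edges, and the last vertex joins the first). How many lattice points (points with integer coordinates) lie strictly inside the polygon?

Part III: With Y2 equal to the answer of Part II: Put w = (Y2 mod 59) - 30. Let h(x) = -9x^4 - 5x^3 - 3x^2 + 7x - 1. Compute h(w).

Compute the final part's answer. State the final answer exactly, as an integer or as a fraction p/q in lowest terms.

-359955

Part I: total draws C(14,3) = 364; favorable C(3,3) = 1; P = 1/364; answer 1/364
Part II: Y1 = 1/364; threaded value p + q = 365; r = -32; cross terms: (12*-11 - 38*-32)=1084, (38*13 - 24*-11)=758, (24*-32 - 12*13)=-924; twice the area = |918| = 918; area = 459; boundary points = 1 + 2 + 3 = 6; strictly interior points = area - boundary/2 + 1 = 457; answer 457
Part III: Y2 = 457; w = 14; -9*(14)^4 - 5*(14)^3 - 3*(14)^2 + 7*(14)^1 - 1 = (-345744) + (-13720) + (-588) + (98) + (-1) = -359955; answer -359955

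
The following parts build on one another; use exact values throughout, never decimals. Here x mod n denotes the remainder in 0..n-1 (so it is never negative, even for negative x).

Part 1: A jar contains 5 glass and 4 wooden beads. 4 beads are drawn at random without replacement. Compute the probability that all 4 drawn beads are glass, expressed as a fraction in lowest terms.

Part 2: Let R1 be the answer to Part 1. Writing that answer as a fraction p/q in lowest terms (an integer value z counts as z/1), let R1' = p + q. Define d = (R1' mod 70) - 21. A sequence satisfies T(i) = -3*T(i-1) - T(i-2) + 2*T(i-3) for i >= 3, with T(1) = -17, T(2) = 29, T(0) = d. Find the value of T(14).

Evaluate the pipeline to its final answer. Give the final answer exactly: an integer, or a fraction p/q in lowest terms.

Part 1: total draws C(9,4) = 126; favorable C(5,4) = 5; P = 5/126; answer 5/126
Part 2: R1 = 5/126; threaded value p + q = 131; d = 40; T(3) = -3*(29) - 1*(-17) + 2*(40) = 10; iterating: T(3)=10, T(4)=-93, T(5)=327, T(6)=-868, T(7)=2091, T(8)=-4751, T(9)=10426, T(10)=-22345, T(11)=47107, T(12)=-98124, T(13)=202575, T(14)=-415387; answer -415387

-415387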